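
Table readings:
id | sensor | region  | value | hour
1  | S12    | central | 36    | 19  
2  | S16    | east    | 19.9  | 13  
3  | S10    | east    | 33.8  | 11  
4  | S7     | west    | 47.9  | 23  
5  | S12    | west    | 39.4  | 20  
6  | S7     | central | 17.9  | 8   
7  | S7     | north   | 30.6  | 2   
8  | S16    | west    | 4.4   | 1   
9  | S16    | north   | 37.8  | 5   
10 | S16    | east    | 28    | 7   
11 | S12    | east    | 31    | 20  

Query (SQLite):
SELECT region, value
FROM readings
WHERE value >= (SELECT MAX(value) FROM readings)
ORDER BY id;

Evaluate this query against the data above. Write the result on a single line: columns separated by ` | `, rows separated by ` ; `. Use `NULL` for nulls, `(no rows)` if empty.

Scalar subquery: MAX(value) over all readings rows = 47.9.
Keep rows where value >= that value.

west | 47.9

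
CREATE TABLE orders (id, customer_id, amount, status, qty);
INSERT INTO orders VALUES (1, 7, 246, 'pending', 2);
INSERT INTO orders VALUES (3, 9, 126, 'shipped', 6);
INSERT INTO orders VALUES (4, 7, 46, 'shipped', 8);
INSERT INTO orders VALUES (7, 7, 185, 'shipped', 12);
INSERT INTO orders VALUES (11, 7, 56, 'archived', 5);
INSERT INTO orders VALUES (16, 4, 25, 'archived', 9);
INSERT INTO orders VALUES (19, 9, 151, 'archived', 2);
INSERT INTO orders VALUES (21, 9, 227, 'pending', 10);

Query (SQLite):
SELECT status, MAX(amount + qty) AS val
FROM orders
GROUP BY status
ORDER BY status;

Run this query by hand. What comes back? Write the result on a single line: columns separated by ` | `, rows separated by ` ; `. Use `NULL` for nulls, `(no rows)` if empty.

For each row compute amount + qty.
Group by status; take MAX of the expression per group.
  archived: ids {11, 16, 19} → MAX(amount + qty)=153
  pending: ids {1, 21} → MAX(amount + qty)=248
  shipped: ids {3, 4, 7} → MAX(amount + qty)=197

archived | 153 ; pending | 248 ; shipped | 197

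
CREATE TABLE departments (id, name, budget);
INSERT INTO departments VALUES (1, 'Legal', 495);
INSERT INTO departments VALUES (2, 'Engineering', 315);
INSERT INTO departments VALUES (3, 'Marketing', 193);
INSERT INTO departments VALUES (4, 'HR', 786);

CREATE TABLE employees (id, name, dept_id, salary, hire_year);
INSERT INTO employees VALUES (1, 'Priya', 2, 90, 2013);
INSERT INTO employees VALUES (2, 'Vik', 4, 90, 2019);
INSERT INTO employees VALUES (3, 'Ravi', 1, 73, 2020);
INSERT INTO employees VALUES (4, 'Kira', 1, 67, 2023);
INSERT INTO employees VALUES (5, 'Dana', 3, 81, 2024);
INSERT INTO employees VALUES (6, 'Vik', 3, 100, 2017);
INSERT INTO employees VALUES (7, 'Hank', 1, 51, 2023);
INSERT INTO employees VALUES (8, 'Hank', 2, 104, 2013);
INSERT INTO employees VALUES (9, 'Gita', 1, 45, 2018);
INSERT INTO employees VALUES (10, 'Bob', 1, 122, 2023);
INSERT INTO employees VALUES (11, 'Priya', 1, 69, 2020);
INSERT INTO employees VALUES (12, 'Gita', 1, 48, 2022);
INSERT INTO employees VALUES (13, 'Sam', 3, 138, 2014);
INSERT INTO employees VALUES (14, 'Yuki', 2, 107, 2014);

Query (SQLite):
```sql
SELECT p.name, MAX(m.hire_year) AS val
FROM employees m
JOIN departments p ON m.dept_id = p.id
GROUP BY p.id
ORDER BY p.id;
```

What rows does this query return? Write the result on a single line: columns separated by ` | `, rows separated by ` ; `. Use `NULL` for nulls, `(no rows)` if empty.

Legal | 2023 ; Engineering | 2014 ; Marketing | 2024 ; HR | 2019

Join each employees row to its departments via dept_id.
Group joined rows by departments.id; compute MAX(m.hire_year) per group.
  1: ids {3, 4, 7, 9, 10, 11, 12} → MAX(m.hire_year)=2023
  2: ids {1, 8, 14} → MAX(m.hire_year)=2014
  3: ids {5, 6, 13} → MAX(m.hire_year)=2024
  4: ids {2} → MAX(m.hire_year)=2019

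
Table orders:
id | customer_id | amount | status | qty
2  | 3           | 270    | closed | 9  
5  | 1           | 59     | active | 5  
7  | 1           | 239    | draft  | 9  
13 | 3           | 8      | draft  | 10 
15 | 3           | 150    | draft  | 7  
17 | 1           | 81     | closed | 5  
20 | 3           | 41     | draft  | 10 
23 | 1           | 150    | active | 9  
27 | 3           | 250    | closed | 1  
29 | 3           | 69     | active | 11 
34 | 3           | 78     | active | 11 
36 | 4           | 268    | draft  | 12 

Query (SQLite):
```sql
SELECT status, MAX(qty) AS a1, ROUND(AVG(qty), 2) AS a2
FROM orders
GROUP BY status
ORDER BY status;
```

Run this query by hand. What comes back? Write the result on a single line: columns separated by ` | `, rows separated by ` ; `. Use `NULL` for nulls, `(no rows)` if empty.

active | 11 | 9 ; closed | 9 | 5 ; draft | 12 | 9.6

Group orders by status.
Per group compute: MAX(qty), ROUND(AVG(qty), 2).
  active: ids {5, 23, 29, 34} → MAX(qty)=11, ROUND(AVG(qty), 2)=9
  closed: ids {2, 17, 27} → MAX(qty)=9, ROUND(AVG(qty), 2)=5
  draft: ids {7, 13, 15, 20, 36} → MAX(qty)=12, ROUND(AVG(qty), 2)=9.6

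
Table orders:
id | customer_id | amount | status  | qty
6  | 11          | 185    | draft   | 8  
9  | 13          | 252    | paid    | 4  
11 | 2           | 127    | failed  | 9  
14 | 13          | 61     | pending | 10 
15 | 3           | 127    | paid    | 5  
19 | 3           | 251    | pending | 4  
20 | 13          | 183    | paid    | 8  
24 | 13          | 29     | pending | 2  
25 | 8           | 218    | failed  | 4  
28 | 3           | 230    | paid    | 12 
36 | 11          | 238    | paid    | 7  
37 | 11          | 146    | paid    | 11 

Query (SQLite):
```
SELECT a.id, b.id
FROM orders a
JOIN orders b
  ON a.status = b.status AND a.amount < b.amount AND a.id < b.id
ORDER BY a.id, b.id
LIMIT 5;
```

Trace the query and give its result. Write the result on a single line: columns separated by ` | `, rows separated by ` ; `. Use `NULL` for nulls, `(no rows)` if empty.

11 | 25 ; 14 | 19 ; 15 | 20 ; 15 | 28 ; 15 | 36

Pairs (a,b) with same status, a.amount < b.amount, a.id < b.id.
status groups: draft:{6} failed:{11,25} paid:{9,15,20,28,36,37} pending:{14,19,24}
Ordered by (a.id, b.id); first 5.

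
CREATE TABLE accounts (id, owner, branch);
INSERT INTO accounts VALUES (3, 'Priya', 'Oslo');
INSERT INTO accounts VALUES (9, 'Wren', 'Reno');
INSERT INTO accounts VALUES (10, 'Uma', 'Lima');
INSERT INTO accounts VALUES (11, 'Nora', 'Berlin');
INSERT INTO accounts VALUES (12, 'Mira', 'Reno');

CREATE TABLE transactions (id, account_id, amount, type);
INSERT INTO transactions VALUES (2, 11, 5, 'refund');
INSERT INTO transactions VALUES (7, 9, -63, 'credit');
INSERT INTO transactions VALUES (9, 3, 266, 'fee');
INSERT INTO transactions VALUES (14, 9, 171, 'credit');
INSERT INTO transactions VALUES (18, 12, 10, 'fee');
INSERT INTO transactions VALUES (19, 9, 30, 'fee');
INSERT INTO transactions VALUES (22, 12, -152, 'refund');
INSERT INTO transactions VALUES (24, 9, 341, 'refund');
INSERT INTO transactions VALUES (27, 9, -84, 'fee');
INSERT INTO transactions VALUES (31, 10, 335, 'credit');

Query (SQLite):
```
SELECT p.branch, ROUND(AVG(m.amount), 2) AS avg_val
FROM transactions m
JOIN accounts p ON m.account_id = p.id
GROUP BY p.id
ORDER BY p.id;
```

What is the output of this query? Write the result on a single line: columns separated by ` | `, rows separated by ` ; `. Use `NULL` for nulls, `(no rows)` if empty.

Join each transactions row to its accounts via account_id.
Group joined rows by accounts.id; compute ROUND(AVG(m.amount), 2) per group.
  3: ids {9} → ROUND(AVG(m.amount), 2)=266
  9: ids {7, 14, 19, 24, 27} → ROUND(AVG(m.amount), 2)=79
  10: ids {31} → ROUND(AVG(m.amount), 2)=335
  11: ids {2} → ROUND(AVG(m.amount), 2)=5
  12: ids {18, 22} → ROUND(AVG(m.amount), 2)=-71

Oslo | 266 ; Reno | 79 ; Lima | 335 ; Berlin | 5 ; Reno | -71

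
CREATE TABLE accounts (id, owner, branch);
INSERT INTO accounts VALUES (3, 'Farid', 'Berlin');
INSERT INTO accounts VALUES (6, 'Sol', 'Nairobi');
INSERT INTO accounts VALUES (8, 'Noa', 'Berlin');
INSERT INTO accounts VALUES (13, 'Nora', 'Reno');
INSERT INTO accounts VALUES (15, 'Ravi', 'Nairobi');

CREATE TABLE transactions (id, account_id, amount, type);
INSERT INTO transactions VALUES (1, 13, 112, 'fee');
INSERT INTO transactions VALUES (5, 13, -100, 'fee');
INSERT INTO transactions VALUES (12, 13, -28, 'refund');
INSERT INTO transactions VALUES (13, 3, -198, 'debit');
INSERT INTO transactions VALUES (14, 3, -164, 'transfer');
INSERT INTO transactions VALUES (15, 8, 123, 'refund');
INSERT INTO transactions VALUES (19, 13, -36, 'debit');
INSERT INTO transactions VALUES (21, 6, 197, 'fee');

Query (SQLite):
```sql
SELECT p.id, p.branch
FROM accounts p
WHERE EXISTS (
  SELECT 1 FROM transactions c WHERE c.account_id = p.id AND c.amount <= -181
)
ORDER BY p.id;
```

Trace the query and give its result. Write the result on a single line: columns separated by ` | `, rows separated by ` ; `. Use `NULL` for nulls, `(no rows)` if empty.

For each accounts row, check whether any transactions with matching account_id has amount <= -181.
Keep rows where that is true.

3 | Berlin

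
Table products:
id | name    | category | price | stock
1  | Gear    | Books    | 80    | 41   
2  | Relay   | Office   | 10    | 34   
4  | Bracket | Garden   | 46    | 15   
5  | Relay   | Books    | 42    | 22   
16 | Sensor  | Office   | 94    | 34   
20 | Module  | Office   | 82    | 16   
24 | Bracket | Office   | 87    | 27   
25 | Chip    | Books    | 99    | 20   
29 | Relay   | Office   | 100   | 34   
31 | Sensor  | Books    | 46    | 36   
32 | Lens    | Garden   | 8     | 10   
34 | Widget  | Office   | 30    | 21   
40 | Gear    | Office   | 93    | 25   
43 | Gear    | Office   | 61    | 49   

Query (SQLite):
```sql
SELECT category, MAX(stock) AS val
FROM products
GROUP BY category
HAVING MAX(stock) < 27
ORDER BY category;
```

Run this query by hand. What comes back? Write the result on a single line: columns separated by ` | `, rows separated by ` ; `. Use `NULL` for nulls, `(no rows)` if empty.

Garden | 15

Partition products by category; compute MAX(stock) within each group.
HAVING: keep groups where MAX(stock) < 27.
  Books: ids {1, 5, 25, 31} → MAX(stock)=41
  Garden: ids {4, 32} → MAX(stock)=15
  Office: ids {2, 16, 20, 24, 29, 34, 40, 43} → MAX(stock)=49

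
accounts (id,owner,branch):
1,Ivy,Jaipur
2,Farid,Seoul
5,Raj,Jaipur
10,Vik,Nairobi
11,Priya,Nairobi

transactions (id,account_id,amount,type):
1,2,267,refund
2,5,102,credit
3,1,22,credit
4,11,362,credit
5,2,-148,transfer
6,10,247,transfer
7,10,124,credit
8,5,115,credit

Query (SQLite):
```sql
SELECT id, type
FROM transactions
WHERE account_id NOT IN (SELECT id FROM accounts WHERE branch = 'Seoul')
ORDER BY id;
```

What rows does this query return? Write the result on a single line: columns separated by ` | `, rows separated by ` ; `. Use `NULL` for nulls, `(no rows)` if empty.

2 | credit ; 3 | credit ; 4 | credit ; 6 | transfer ; 7 | credit ; 8 | credit

Inner query: accounts.id where branch = 'Seoul'.
Outer: keep transactions rows whose account_id is not in that set.
Inner query → {2}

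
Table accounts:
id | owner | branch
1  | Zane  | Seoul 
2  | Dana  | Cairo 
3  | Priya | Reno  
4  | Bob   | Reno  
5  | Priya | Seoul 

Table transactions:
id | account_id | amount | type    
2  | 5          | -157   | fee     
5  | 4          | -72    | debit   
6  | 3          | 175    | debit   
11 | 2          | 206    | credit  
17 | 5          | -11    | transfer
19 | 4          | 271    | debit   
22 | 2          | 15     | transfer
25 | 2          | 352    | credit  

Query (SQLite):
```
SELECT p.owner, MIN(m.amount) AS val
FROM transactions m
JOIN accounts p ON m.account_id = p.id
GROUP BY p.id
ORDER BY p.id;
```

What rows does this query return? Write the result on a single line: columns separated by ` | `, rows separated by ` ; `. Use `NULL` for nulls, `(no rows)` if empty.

Dana | 15 ; Priya | 175 ; Bob | -72 ; Priya | -157

Join each transactions row to its accounts via account_id.
Group joined rows by accounts.id; compute MIN(m.amount) per group.
  2: ids {11, 22, 25} → MIN(m.amount)=15
  3: ids {6} → MIN(m.amount)=175
  4: ids {5, 19} → MIN(m.amount)=-72
  5: ids {2, 17} → MIN(m.amount)=-157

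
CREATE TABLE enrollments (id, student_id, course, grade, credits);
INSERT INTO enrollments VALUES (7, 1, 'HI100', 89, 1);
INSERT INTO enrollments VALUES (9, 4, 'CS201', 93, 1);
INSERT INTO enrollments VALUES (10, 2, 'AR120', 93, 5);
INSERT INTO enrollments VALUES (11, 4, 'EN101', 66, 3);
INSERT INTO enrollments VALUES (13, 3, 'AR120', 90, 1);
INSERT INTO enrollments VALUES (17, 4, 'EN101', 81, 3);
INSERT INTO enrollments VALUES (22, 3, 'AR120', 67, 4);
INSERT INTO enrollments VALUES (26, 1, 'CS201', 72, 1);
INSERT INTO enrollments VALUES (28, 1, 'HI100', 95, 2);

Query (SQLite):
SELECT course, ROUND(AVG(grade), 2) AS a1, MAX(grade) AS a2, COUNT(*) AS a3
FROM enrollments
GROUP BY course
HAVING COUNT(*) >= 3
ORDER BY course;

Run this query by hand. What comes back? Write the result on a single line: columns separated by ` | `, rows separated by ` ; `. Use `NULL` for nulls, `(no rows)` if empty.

AR120 | 83.33 | 93 | 3

Group enrollments by course.
Per group compute: ROUND(AVG(grade), 2), MAX(grade), COUNT(*).
HAVING: drop groups with fewer than 3 rows.
  AR120: ids {10, 13, 22} → ROUND(AVG(grade), 2)=83.33, MAX(grade)=93, COUNT(*)=3
  CS201: ids {9, 26} → ROUND(AVG(grade), 2)=82.5, MAX(grade)=93, COUNT(*)=2
  EN101: ids {11, 17} → ROUND(AVG(grade), 2)=73.5, MAX(grade)=81, COUNT(*)=2
  HI100: ids {7, 28} → ROUND(AVG(grade), 2)=92, MAX(grade)=95, COUNT(*)=2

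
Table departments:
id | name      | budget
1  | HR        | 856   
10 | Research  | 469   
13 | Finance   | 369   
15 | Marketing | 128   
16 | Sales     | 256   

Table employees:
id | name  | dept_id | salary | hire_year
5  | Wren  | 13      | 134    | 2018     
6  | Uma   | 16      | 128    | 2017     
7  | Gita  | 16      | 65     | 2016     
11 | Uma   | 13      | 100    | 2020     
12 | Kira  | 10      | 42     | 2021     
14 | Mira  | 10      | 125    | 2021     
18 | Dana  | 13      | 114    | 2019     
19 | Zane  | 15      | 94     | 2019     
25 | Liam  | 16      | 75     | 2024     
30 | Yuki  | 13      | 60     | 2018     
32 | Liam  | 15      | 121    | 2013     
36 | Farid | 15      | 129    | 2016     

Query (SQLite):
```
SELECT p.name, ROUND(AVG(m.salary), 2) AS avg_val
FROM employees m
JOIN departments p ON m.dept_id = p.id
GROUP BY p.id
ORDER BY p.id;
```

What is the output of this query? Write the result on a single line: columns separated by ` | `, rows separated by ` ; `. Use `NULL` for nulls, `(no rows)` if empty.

Join each employees row to its departments via dept_id.
Group joined rows by departments.id; compute ROUND(AVG(m.salary), 2) per group.
  10: ids {12, 14} → ROUND(AVG(m.salary), 2)=83.5
  13: ids {5, 11, 18, 30} → ROUND(AVG(m.salary), 2)=102
  15: ids {19, 32, 36} → ROUND(AVG(m.salary), 2)=114.67
  16: ids {6, 7, 25} → ROUND(AVG(m.salary), 2)=89.33

Research | 83.5 ; Finance | 102 ; Marketing | 114.67 ; Sales | 89.33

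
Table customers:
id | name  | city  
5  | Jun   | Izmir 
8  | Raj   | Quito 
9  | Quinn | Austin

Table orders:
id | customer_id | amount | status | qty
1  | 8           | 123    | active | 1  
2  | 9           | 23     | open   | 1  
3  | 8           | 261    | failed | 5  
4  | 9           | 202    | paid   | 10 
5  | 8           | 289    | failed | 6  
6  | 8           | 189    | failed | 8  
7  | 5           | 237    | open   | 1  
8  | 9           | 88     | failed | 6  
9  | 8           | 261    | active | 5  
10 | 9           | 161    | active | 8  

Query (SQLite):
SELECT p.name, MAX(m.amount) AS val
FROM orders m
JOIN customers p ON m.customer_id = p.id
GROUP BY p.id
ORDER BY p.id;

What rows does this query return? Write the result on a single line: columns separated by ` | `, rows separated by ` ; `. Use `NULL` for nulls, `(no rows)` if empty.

Jun | 237 ; Raj | 289 ; Quinn | 202

Join each orders row to its customers via customer_id.
Group joined rows by customers.id; compute MAX(m.amount) per group.
  5: ids {7} → MAX(m.amount)=237
  8: ids {1, 3, 5, 6, 9} → MAX(m.amount)=289
  9: ids {2, 4, 8, 10} → MAX(m.amount)=202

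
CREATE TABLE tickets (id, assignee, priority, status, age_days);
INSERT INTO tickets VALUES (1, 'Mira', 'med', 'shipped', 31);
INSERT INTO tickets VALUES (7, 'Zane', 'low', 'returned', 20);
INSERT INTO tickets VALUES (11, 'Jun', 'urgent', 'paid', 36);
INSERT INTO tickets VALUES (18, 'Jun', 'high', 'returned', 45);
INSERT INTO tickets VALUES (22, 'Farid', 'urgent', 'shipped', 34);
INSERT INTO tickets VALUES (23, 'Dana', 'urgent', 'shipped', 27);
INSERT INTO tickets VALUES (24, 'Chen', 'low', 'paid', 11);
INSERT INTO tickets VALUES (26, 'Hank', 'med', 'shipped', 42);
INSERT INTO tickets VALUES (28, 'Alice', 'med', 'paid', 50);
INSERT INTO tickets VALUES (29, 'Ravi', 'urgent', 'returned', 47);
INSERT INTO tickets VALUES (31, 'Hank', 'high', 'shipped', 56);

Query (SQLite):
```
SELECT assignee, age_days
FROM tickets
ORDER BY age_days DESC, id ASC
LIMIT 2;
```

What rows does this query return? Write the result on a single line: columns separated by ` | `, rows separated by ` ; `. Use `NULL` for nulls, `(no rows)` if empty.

Hank | 56 ; Alice | 50

Sort by age_days desc, tiebreak id asc: (56, id=31), (50, id=28), (47, id=29), (45, id=18), (42, id=26) …. Take first 2.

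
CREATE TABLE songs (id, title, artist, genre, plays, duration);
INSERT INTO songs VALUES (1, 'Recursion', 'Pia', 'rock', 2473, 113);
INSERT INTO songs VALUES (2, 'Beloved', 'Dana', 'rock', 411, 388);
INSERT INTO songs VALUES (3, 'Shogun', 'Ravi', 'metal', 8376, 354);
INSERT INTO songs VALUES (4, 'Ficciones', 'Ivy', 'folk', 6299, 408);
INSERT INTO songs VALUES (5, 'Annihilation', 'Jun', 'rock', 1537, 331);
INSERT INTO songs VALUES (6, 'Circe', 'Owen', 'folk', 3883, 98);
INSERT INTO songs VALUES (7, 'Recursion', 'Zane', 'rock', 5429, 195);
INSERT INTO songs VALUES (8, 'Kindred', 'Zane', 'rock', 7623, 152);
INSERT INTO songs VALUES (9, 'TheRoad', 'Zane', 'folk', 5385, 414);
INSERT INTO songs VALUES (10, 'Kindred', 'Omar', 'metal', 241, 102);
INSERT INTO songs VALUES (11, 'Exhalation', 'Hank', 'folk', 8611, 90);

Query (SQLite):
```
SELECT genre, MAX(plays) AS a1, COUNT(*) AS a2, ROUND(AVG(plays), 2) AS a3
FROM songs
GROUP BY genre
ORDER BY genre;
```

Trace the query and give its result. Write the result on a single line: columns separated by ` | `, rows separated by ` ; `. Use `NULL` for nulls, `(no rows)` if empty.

folk | 8611 | 4 | 6044.5 ; metal | 8376 | 2 | 4308.5 ; rock | 7623 | 5 | 3494.6

Group songs by genre.
Per group compute: MAX(plays), COUNT(*), ROUND(AVG(plays), 2).
  folk: ids {4, 6, 9, 11} → MAX(plays)=8611, COUNT(*)=4, ROUND(AVG(plays), 2)=6044.5
  metal: ids {3, 10} → MAX(plays)=8376, COUNT(*)=2, ROUND(AVG(plays), 2)=4308.5
  rock: ids {1, 2, 5, 7, 8} → MAX(plays)=7623, COUNT(*)=5, ROUND(AVG(plays), 2)=3494.6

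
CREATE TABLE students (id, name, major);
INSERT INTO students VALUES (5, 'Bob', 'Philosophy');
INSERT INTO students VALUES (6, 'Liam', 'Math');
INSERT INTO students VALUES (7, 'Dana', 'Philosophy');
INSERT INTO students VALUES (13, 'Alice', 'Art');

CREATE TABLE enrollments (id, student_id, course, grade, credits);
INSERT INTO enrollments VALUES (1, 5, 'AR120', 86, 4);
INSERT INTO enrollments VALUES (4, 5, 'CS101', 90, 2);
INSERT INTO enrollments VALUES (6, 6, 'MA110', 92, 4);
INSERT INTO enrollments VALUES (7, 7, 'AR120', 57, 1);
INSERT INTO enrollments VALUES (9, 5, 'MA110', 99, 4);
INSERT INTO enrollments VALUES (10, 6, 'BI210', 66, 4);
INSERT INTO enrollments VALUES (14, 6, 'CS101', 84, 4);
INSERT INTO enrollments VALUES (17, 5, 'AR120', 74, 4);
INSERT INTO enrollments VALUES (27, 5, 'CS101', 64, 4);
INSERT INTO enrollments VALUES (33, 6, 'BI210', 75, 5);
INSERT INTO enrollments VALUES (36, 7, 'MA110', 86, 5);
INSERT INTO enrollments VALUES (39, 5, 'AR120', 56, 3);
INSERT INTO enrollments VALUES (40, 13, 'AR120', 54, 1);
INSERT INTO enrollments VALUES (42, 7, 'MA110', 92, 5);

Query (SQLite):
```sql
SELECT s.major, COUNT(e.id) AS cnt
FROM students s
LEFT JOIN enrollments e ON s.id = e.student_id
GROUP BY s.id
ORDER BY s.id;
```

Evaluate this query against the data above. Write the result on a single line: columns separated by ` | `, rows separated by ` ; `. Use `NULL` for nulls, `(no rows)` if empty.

LEFT JOIN keeps every students row; unmatched ones get NULL for enrollments columns.
Group by students.id and compute COUNT(e.id). COUNT(col) of an all-NULL group is 0.
  5: ids {1, 4, 9, 17, 27, 39} → COUNT(e.id)=6
  6: ids {6, 10, 14, 33} → COUNT(e.id)=4
  7: ids {7, 36, 42} → COUNT(e.id)=3
  13: ids {40} → COUNT(e.id)=1

Philosophy | 6 ; Math | 4 ; Philosophy | 3 ; Art | 1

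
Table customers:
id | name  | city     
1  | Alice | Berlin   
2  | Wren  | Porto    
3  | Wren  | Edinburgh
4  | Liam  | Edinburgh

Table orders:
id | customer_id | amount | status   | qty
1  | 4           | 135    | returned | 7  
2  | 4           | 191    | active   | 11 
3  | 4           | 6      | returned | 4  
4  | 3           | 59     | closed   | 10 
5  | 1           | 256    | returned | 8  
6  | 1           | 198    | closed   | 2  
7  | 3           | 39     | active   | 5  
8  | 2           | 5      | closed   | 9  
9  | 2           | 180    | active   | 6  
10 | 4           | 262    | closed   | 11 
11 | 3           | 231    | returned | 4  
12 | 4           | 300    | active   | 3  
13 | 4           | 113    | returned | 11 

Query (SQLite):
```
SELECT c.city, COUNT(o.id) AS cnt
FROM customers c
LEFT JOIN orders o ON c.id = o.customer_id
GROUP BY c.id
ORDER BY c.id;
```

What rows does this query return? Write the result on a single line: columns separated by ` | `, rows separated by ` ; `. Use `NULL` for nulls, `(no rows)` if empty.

Berlin | 2 ; Porto | 2 ; Edinburgh | 3 ; Edinburgh | 6

LEFT JOIN keeps every customers row; unmatched ones get NULL for orders columns.
Group by customers.id and compute COUNT(o.id). COUNT(col) of an all-NULL group is 0.
  1: ids {5, 6} → COUNT(o.id)=2
  2: ids {8, 9} → COUNT(o.id)=2
  3: ids {4, 7, 11} → COUNT(o.id)=3
  4: ids {1, 2, 3, 10, 12, 13} → COUNT(o.id)=6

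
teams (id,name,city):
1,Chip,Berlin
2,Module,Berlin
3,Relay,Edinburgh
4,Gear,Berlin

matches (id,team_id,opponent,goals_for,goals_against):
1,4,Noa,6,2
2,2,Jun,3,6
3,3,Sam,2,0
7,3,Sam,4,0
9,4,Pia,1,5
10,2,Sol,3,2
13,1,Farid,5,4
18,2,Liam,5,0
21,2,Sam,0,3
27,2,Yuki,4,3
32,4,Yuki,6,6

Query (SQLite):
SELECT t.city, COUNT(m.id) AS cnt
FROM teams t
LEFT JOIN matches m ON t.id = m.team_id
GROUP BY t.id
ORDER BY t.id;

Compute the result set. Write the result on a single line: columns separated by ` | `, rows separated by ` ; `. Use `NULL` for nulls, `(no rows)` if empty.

Berlin | 1 ; Berlin | 5 ; Edinburgh | 2 ; Berlin | 3

LEFT JOIN keeps every teams row; unmatched ones get NULL for matches columns.
Group by teams.id and compute COUNT(m.id). COUNT(col) of an all-NULL group is 0.
  1: ids {13} → COUNT(m.id)=1
  2: ids {2, 10, 18, 21, 27} → COUNT(m.id)=5
  3: ids {3, 7} → COUNT(m.id)=2
  4: ids {1, 9, 32} → COUNT(m.id)=3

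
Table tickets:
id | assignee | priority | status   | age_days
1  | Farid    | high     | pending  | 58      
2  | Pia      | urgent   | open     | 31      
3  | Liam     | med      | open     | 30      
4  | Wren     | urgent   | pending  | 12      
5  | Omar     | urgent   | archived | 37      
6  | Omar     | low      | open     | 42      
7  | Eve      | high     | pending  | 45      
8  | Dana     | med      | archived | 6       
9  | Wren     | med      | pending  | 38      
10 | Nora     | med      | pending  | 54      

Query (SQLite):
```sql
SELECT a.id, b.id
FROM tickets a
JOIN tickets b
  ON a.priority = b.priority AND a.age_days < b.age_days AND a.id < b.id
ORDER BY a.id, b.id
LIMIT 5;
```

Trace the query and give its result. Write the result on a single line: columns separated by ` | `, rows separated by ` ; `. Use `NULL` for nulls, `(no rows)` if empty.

Pairs (a,b) with same priority, a.age_days < b.age_days, a.id < b.id.
priority groups: high:{1,7} low:{6} med:{3,8,9,10} urgent:{2,4,5}
Ordered by (a.id, b.id); first 5.

2 | 5 ; 3 | 9 ; 3 | 10 ; 4 | 5 ; 8 | 9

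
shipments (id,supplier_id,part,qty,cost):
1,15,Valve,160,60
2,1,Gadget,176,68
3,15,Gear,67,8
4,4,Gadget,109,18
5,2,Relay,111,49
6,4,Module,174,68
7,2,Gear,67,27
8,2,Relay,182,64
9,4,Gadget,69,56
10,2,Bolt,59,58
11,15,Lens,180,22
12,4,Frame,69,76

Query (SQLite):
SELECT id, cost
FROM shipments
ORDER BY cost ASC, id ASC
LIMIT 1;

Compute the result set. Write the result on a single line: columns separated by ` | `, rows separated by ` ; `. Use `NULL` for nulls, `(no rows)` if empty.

Sort by cost asc, tiebreak id asc: (8, id=3), (18, id=4), (22, id=11), (27, id=7) …. Take first 1.

3 | 8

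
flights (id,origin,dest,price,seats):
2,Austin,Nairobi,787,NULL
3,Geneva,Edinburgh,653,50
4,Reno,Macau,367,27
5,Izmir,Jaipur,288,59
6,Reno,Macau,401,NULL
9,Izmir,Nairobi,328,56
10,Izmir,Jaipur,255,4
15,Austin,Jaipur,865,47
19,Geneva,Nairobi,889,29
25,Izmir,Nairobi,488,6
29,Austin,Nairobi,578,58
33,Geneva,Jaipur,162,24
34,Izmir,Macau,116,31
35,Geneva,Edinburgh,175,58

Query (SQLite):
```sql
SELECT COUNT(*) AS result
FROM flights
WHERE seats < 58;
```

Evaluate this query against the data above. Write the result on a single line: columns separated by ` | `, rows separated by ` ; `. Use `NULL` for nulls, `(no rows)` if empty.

9

Rows where seats < 58 → seats values: [50, 27, 56, 4, 47, 29, 6, 24, 31].
COUNT(*) counts rows → 9.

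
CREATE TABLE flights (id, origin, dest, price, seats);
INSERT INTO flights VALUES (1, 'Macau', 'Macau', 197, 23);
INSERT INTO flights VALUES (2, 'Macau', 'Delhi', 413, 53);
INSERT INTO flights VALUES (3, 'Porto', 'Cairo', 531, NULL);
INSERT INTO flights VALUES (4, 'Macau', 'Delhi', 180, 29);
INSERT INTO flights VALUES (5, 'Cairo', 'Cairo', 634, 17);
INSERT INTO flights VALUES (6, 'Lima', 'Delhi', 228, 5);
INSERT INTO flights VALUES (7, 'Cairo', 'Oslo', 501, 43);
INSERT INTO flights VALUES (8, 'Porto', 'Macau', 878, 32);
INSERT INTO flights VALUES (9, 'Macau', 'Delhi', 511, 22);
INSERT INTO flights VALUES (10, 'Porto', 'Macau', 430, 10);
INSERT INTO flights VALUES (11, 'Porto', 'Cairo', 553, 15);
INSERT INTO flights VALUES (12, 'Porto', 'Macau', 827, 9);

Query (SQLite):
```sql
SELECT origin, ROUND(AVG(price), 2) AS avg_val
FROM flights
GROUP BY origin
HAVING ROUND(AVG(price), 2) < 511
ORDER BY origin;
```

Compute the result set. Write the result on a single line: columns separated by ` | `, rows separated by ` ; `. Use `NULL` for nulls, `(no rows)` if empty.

Partition flights by origin; compute ROUND(AVG(price), 2) within each group.
HAVING: keep groups where ROUND(AVG(price), 2) < 511.
  Cairo: ids {5, 7} → ROUND(AVG(price), 2)=567.5
  Lima: ids {6} → ROUND(AVG(price), 2)=228
  Macau: ids {1, 2, 4, 9} → ROUND(AVG(price), 2)=325.25
  Porto: ids {3, 8, 10, 11, 12} → ROUND(AVG(price), 2)=643.8

Lima | 228 ; Macau | 325.25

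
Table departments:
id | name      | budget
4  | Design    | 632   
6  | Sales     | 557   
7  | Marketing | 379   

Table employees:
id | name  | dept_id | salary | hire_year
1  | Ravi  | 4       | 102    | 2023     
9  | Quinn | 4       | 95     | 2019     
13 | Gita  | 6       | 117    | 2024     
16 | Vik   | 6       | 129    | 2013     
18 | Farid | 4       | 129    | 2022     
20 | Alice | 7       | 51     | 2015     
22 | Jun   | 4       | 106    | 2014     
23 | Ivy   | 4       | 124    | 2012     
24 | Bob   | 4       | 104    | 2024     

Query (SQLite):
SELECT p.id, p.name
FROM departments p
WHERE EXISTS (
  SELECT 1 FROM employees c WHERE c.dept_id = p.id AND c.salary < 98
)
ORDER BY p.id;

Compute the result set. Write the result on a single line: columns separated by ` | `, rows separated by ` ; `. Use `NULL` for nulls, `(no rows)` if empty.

For each departments row, check whether any employees with matching dept_id has salary < 98.
Keep rows where that is true.

4 | Design ; 7 | Marketing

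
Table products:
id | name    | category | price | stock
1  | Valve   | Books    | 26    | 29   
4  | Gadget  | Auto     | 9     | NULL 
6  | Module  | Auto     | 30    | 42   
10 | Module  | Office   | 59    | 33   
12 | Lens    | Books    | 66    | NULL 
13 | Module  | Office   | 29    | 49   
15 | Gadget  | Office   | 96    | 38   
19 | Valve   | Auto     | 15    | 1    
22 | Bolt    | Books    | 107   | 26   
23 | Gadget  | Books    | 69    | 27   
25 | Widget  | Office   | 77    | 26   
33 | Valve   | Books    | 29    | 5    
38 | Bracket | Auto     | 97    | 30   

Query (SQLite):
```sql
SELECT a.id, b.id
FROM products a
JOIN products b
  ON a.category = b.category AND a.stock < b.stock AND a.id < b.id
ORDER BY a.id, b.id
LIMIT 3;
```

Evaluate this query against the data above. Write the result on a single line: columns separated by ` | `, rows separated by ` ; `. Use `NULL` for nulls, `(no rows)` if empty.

Pairs (a,b) with same category, a.stock < b.stock, a.id < b.id.
category groups: Auto:{4,6,19,38} Books:{1,12,22,23,33} Office:{10,13,15,25}
Ordered by (a.id, b.id); first 3.

10 | 13 ; 10 | 15 ; 19 | 38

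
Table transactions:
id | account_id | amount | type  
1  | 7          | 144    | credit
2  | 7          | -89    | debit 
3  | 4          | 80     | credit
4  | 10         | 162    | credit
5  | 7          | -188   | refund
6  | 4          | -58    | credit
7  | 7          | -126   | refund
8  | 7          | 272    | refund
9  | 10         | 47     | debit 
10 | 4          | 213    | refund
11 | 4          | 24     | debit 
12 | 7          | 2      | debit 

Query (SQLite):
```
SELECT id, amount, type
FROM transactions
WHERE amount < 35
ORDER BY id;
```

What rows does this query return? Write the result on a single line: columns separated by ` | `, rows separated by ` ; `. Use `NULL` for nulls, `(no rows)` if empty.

2 | -89 | debit ; 5 | -188 | refund ; 6 | -58 | credit ; 7 | -126 | refund ; 11 | 24 | debit ; 12 | 2 | debit

amount < 35: ids {2, 5, 6, 7, 11, 12}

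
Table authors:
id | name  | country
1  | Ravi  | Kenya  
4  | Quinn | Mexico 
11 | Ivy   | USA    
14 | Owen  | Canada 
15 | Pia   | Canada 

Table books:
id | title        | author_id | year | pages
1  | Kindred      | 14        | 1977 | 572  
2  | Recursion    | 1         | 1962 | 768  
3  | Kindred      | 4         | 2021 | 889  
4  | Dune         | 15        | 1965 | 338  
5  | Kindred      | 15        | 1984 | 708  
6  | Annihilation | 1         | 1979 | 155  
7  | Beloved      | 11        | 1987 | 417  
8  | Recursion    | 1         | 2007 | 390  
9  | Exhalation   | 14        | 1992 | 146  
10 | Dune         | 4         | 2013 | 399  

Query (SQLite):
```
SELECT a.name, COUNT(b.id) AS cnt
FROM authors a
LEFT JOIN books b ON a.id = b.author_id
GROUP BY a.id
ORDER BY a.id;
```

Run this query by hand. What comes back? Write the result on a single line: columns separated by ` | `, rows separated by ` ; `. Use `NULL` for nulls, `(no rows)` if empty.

Ravi | 3 ; Quinn | 2 ; Ivy | 1 ; Owen | 2 ; Pia | 2

LEFT JOIN keeps every authors row; unmatched ones get NULL for books columns.
Group by authors.id and compute COUNT(b.id). COUNT(col) of an all-NULL group is 0.
  1: ids {2, 6, 8} → COUNT(b.id)=3
  4: ids {3, 10} → COUNT(b.id)=2
  11: ids {7} → COUNT(b.id)=1
  14: ids {1, 9} → COUNT(b.id)=2
  15: ids {4, 5} → COUNT(b.id)=2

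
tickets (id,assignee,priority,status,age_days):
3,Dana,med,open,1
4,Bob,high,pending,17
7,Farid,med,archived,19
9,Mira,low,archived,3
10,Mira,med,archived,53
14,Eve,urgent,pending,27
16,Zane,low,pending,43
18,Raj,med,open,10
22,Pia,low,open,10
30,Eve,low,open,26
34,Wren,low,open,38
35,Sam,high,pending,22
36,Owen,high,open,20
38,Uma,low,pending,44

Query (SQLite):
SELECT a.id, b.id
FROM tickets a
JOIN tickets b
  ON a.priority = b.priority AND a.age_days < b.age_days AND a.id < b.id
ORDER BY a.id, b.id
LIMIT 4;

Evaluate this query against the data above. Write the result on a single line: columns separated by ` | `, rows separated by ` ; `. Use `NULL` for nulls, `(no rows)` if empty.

Pairs (a,b) with same priority, a.age_days < b.age_days, a.id < b.id.
priority groups: high:{4,35,36} low:{9,16,22,30,34,38} med:{3,7,10,18} urgent:{14}
Ordered by (a.id, b.id); first 4.

3 | 7 ; 3 | 10 ; 3 | 18 ; 4 | 35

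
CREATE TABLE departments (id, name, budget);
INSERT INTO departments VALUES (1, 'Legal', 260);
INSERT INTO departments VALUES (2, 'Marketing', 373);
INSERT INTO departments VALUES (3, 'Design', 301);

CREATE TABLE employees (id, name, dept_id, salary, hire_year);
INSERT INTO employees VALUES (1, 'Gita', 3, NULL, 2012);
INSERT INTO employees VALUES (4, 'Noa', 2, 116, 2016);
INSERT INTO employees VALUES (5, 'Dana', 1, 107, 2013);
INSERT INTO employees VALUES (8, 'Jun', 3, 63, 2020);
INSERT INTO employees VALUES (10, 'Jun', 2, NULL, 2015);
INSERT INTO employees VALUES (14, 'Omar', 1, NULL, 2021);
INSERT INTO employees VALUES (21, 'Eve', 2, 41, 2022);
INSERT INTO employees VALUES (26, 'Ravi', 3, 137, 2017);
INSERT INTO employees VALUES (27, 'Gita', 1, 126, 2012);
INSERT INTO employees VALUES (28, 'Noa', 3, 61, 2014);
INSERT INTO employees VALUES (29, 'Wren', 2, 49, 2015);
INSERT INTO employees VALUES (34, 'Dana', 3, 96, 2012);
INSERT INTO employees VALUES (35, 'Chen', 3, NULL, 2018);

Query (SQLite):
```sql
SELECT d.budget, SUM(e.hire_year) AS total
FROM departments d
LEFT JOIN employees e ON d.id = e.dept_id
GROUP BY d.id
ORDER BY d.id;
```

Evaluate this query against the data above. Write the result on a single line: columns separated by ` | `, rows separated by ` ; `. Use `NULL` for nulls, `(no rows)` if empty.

260 | 6046 ; 373 | 8068 ; 301 | 12093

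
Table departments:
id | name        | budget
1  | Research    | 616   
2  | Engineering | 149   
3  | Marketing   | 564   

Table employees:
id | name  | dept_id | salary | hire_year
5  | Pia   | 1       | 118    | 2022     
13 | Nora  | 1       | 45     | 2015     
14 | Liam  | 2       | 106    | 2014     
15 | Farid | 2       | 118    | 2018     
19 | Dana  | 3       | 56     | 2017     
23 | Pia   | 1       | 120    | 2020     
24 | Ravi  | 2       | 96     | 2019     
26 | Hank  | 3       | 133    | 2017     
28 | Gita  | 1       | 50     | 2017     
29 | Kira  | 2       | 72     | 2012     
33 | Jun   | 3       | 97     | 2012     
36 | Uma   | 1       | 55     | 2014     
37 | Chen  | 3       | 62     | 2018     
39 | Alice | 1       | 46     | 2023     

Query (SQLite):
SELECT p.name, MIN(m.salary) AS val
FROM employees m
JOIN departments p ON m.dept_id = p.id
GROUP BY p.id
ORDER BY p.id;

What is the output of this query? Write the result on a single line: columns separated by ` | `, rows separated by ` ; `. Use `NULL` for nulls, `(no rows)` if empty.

Research | 45 ; Engineering | 72 ; Marketing | 56

Join each employees row to its departments via dept_id.
Group joined rows by departments.id; compute MIN(m.salary) per group.
  1: ids {5, 13, 23, 28, 36, 39} → MIN(m.salary)=45
  2: ids {14, 15, 24, 29} → MIN(m.salary)=72
  3: ids {19, 26, 33, 37} → MIN(m.salary)=56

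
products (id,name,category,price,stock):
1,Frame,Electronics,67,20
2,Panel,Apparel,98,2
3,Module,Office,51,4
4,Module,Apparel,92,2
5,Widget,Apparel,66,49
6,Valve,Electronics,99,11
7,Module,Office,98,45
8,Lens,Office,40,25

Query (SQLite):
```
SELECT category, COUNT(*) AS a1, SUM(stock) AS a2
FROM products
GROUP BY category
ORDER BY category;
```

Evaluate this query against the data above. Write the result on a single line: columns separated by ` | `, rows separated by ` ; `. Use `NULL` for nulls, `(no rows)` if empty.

Apparel | 3 | 53 ; Electronics | 2 | 31 ; Office | 3 | 74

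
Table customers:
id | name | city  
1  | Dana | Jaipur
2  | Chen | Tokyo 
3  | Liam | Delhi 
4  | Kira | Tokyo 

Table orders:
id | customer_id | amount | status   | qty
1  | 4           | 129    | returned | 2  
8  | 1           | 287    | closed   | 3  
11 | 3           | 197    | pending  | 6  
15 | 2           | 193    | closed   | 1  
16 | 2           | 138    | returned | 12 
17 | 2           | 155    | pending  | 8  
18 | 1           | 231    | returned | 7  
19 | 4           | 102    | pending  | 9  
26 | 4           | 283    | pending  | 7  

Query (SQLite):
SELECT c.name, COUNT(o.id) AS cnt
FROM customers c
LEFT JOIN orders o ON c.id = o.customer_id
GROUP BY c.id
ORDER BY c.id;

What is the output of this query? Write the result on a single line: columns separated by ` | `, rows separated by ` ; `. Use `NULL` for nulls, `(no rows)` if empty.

LEFT JOIN keeps every customers row; unmatched ones get NULL for orders columns.
Group by customers.id and compute COUNT(o.id). COUNT(col) of an all-NULL group is 0.
  1: ids {8, 18} → COUNT(o.id)=2
  2: ids {15, 16, 17} → COUNT(o.id)=3
  3: ids {11} → COUNT(o.id)=1
  4: ids {1, 19, 26} → COUNT(o.id)=3

Dana | 2 ; Chen | 3 ; Liam | 1 ; Kira | 3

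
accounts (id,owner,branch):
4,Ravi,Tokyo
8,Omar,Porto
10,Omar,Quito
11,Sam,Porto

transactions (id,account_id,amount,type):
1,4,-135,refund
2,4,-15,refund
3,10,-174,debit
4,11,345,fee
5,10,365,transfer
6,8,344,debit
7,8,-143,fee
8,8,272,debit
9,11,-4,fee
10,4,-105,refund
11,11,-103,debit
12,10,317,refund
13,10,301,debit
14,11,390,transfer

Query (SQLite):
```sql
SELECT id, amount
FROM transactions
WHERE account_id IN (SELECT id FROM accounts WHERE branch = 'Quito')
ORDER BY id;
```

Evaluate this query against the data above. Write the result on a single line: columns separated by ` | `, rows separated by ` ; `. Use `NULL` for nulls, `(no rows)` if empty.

Inner query: accounts.id where branch = 'Quito'.
Outer: keep transactions rows whose account_id is in that set.
Inner query → {10}

3 | -174 ; 5 | 365 ; 12 | 317 ; 13 | 301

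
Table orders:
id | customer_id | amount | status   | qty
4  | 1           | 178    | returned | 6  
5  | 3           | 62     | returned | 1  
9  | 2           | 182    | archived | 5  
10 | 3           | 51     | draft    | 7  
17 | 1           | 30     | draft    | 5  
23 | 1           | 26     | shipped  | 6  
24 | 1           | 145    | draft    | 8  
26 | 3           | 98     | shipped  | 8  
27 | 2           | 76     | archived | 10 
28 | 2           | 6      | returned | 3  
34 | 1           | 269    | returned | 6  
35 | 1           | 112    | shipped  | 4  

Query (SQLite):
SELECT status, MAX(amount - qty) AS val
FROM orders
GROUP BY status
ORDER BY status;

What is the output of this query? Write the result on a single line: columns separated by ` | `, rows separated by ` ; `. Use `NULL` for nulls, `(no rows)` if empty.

For each row compute amount - qty.
Group by status; take MAX of the expression per group.
  archived: ids {9, 27} → MAX(amount - qty)=177
  draft: ids {10, 17, 24} → MAX(amount - qty)=137
  returned: ids {4, 5, 28, 34} → MAX(amount - qty)=263
  shipped: ids {23, 26, 35} → MAX(amount - qty)=108

archived | 177 ; draft | 137 ; returned | 263 ; shipped | 108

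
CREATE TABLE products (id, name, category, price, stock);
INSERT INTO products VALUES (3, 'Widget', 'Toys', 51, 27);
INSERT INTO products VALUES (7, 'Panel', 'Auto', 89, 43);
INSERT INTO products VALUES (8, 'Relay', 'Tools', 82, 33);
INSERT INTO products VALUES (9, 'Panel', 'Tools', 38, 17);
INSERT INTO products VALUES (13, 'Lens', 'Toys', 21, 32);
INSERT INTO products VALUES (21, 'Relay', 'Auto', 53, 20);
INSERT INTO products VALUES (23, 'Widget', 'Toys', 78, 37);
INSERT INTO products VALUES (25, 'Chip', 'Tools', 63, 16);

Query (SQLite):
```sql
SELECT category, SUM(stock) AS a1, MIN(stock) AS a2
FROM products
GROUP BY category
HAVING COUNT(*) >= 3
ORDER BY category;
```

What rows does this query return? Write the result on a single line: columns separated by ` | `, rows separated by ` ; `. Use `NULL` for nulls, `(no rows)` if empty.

Group products by category.
Per group compute: SUM(stock), MIN(stock).
HAVING: drop groups with fewer than 3 rows.
  Auto: ids {7, 21} → SUM(stock)=63, MIN(stock)=20
  Tools: ids {8, 9, 25} → SUM(stock)=66, MIN(stock)=16
  Toys: ids {3, 13, 23} → SUM(stock)=96, MIN(stock)=27

Tools | 66 | 16 ; Toys | 96 | 27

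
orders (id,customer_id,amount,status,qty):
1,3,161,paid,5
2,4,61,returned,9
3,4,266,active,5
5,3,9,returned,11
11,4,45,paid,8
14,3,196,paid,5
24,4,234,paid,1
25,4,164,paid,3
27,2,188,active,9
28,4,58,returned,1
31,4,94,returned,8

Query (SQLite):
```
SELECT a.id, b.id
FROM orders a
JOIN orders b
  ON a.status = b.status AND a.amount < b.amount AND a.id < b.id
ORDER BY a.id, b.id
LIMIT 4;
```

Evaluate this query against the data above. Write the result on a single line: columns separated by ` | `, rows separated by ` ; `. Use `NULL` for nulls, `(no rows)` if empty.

1 | 14 ; 1 | 24 ; 1 | 25 ; 2 | 31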